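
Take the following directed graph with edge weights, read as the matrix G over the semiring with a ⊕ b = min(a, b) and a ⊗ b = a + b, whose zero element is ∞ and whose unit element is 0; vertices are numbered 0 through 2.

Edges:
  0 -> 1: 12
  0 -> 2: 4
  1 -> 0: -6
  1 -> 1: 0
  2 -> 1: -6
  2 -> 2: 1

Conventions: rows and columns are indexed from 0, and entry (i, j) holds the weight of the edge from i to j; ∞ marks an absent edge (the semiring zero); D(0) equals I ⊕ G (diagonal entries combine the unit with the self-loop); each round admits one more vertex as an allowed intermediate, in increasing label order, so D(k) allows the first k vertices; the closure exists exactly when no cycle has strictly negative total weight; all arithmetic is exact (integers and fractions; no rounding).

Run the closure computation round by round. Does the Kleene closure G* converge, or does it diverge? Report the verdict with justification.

D(0):
  [0, 12, 4]
  [-6, 0, ∞]
  [∞, -6, 0]
D(1):
  [0, 12, 4]
  [-6, 0, -2]
  [∞, -6, 0]
Detection: at round 2, diagonal entry (2, 2) turns strictly negative.
Key observation: the cycle 2->1->0->2 has total weight (-6) + (-6) + 4, which is strictly negative.
Answer: DIVERGES — negative cycle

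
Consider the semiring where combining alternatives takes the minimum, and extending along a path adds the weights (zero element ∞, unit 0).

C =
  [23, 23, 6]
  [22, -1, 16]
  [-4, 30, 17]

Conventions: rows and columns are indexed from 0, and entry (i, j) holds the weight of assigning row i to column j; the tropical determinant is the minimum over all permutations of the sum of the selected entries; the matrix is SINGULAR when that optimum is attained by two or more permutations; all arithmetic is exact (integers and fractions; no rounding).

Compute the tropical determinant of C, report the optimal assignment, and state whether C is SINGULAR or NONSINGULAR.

σ = (0, 1, 2): 23 + (-1) + 17 = 39
σ = (0, 2, 1): 23 + 16 + 30 = 69
σ = (1, 0, 2): 23 + 22 + 17 = 62
σ = (1, 2, 0): 23 + 16 + (-4) = 35
σ = (2, 0, 1): 6 + 22 + 30 = 58
σ = (2, 1, 0): 6 + (-1) + (-4) = 1
Optimal value attained by: σ = (2, 1, 0).
Answer: det⊕(C) = 1; verdict: NONSINGULAR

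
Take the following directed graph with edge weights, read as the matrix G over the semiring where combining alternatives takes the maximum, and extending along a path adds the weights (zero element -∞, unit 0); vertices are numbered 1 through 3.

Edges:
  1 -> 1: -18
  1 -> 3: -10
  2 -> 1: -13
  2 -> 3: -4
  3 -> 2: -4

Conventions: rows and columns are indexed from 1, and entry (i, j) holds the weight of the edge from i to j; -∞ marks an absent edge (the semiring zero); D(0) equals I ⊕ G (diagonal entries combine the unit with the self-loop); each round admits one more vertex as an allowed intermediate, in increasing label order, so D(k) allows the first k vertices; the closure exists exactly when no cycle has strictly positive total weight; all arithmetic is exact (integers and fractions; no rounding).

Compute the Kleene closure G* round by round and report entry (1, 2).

D(0):
  [0, -∞, -10]
  [-13, 0, -4]
  [-∞, -4, 0]
D(1):
  [0, -∞, -10]
  [-13, 0, -4]
  [-∞, -4, 0]
D(2):
  [0, -∞, -10]
  [-13, 0, -4]
  [-17, -4, 0]
D(3):
  [0, -14, -10]
  [-13, 0, -4]
  [-17, -4, 0]
Answer: G*[1][2] = -14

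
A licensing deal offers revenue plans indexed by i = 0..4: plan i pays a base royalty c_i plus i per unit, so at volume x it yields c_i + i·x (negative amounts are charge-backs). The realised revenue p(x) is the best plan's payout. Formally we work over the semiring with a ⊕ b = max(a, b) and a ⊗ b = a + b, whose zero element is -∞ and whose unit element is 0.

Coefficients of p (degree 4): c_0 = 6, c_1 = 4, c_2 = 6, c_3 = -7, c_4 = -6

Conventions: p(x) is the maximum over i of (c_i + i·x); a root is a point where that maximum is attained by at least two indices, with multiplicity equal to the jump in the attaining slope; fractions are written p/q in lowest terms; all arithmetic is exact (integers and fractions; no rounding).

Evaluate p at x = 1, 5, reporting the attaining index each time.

p(1) = max(6+0·1=6, 4+1·1=5, 6+2·1=8, -7+3·1=-4, -6+4·1=-2) = 8 (attained by i=2)
p(5) = max(6+0·5=6, 4+1·5=9, 6+2·5=16, -7+3·5=8, -6+4·5=14) = 16 (attained by i=2)
Answer: p(1) = 8; p(5) = 16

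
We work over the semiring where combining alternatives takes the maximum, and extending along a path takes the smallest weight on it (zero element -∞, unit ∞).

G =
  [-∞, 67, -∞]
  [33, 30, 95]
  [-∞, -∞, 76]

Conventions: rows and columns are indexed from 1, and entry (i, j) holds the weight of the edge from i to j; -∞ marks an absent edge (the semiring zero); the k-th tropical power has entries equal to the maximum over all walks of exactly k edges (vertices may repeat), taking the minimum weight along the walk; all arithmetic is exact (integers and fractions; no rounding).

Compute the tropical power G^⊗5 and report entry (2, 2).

G^⊗2:
  [33, 30, 67]
  [30, 33, 76]
  [-∞, -∞, 76]
G^⊗3:
  [30, 33, 67]
  [33, 30, 76]
  [-∞, -∞, 76]
G^⊗4:
  [33, 30, 67]
  [30, 33, 76]
  [-∞, -∞, 76]
G^⊗5:
  [30, 33, 67]
  [33, 30, 76]
  [-∞, -∞, 76]
Key observation: the optimum is the walk 2->1->2->1->2->2, with weight 33 min 67 min 33 min 67 min 30 = 30.
Optimal value attained by: walk 2->1->2->1->2->2.
Answer: (G^⊗5)[2][2] = 30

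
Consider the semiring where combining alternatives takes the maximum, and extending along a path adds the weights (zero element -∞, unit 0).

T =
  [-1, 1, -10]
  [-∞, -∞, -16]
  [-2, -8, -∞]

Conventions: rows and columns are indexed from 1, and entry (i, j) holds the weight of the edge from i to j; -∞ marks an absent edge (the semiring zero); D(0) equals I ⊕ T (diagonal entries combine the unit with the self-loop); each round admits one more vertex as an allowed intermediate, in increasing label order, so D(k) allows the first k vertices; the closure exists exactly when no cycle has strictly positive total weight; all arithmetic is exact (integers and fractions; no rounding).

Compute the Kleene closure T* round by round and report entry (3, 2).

D(0):
  [0, 1, -10]
  [-∞, 0, -16]
  [-2, -8, 0]
D(1):
  [0, 1, -10]
  [-∞, 0, -16]
  [-2, -1, 0]
D(2):
  [0, 1, -10]
  [-∞, 0, -16]
  [-2, -1, 0]
D(3):
  [0, 1, -10]
  [-18, 0, -16]
  [-2, -1, 0]
Answer: T*[3][2] = -1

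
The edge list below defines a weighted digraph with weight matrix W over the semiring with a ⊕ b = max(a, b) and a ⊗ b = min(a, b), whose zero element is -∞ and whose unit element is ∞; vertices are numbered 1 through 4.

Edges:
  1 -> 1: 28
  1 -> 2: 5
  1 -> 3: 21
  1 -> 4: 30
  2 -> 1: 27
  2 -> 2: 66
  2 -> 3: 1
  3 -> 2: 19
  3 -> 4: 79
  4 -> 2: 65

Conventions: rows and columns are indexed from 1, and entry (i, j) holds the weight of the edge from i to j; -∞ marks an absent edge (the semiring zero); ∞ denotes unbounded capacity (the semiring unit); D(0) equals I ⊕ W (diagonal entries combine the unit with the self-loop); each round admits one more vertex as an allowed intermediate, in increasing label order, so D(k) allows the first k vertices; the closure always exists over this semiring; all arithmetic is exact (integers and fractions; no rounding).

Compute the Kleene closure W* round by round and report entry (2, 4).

D(0):
  [∞, 5, 21, 30]
  [27, ∞, 1, -∞]
  [-∞, 19, ∞, 79]
  [-∞, 65, -∞, ∞]
D(1):
  [∞, 5, 21, 30]
  [27, ∞, 21, 27]
  [-∞, 19, ∞, 79]
  [-∞, 65, -∞, ∞]
D(2):
  [∞, 5, 21, 30]
  [27, ∞, 21, 27]
  [19, 19, ∞, 79]
  [27, 65, 21, ∞]
D(3):
  [∞, 19, 21, 30]
  [27, ∞, 21, 27]
  [19, 19, ∞, 79]
  [27, 65, 21, ∞]
D(4):
  [∞, 30, 21, 30]
  [27, ∞, 21, 27]
  [27, 65, ∞, 79]
  [27, 65, 21, ∞]
Answer: W*[2][4] = 27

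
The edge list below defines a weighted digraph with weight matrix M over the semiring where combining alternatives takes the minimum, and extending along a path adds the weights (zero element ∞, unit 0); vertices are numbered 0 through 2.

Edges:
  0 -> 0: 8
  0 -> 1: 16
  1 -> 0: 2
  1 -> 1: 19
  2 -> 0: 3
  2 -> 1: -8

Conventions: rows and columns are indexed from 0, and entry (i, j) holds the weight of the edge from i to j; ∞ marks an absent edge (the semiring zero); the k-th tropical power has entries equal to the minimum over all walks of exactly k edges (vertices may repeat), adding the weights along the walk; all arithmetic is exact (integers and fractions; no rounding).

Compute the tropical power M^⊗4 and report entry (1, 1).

M^⊗2:
  [16, 24, ∞]
  [10, 18, ∞]
  [-6, 11, ∞]
M^⊗3:
  [24, 32, ∞]
  [18, 26, ∞]
  [2, 10, ∞]
M^⊗4:
  [32, 40, ∞]
  [26, 34, ∞]
  [10, 18, ∞]
Key observation: the optimum is the walk 1->0->0->0->1, with weight 2 + 8 + 8 + 16 = 34.
Optimal value attained by: walk 1->0->0->0->1.
Answer: (M^⊗4)[1][1] = 34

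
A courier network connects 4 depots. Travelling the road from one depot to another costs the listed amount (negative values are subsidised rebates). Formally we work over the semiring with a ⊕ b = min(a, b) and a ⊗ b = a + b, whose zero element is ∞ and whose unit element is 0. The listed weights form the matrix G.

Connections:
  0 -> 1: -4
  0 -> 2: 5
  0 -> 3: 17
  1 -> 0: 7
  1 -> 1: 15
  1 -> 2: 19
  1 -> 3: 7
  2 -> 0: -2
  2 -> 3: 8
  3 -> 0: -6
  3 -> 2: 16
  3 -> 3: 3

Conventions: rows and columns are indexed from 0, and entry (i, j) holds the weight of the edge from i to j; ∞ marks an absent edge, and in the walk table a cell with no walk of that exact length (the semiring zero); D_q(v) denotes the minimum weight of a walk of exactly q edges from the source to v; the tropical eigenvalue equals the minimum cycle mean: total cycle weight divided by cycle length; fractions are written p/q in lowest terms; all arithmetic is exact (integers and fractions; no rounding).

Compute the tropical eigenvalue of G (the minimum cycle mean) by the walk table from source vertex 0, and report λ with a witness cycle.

q=0: [0, ∞, ∞, ∞]
q=1: [∞, -4, 5, 17]
q=2: [3, 11, 15, 3]
q=3: [-3, -1, 8, 6]
q=4: [0, -7, 2, 6]
Optimal cycle mean attained by: cycle 0->1->3->0, total (-4) + 7 + (-6), length 3.
Answer: λ = -1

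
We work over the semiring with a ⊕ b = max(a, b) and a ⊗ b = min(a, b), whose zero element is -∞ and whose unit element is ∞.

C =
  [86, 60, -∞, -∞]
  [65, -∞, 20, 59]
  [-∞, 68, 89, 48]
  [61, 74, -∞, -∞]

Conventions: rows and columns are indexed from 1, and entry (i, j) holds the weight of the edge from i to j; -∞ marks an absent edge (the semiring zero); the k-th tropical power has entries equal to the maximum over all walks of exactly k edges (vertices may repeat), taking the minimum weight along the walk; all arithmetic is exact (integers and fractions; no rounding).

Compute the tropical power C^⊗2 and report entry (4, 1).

C^⊗2:
  [86, 60, 20, 59]
  [65, 60, 20, 20]
  [65, 68, 89, 59]
  [65, 60, 20, 59]
Key observation: the optimum is the walk 4->2->1, with weight 74 min 65 = 65.
Optimal value attained by: walk 4->2->1.
Answer: (C^⊗2)[4][1] = 65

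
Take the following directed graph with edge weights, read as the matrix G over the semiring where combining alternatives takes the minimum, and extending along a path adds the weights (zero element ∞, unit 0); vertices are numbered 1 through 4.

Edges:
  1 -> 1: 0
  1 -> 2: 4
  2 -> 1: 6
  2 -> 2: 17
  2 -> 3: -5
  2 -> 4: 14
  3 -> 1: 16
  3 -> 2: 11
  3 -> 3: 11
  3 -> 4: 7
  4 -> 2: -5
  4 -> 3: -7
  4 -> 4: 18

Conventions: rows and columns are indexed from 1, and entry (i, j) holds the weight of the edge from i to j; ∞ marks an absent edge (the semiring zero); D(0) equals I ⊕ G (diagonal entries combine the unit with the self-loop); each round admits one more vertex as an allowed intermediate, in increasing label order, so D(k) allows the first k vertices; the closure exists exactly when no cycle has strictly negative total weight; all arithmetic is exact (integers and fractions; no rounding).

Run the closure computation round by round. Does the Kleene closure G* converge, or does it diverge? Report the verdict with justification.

D(0):
  [0, 4, ∞, ∞]
  [6, 0, -5, 14]
  [16, 11, 0, 7]
  [∞, -5, -7, 0]
D(1):
  [0, 4, ∞, ∞]
  [6, 0, -5, 14]
  [16, 11, 0, 7]
  [∞, -5, -7, 0]
D(2):
  [0, 4, -1, 18]
  [6, 0, -5, 14]
  [16, 11, 0, 7]
  [1, -5, -10, 0]
Detection: at round 3, diagonal entry (4, 4) turns strictly negative.
Key observation: the cycle 4->2->3->4 has total weight (-5) + (-5) + 7, which is strictly negative.
Answer: DIVERGES — negative cycle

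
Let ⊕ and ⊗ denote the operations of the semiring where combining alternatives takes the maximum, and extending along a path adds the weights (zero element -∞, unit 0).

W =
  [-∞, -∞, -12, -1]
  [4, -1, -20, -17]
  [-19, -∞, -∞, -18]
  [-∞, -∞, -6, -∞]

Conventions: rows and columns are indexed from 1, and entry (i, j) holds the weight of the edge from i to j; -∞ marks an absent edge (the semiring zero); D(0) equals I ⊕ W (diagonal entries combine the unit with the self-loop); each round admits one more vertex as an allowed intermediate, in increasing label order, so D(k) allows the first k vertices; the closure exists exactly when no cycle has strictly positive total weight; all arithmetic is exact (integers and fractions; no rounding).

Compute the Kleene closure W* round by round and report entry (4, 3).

D(0):
  [0, -∞, -12, -1]
  [4, 0, -20, -17]
  [-19, -∞, 0, -18]
  [-∞, -∞, -6, 0]
D(1):
  [0, -∞, -12, -1]
  [4, 0, -8, 3]
  [-19, -∞, 0, -18]
  [-∞, -∞, -6, 0]
D(2):
  [0, -∞, -12, -1]
  [4, 0, -8, 3]
  [-19, -∞, 0, -18]
  [-∞, -∞, -6, 0]
D(3):
  [0, -∞, -12, -1]
  [4, 0, -8, 3]
  [-19, -∞, 0, -18]
  [-25, -∞, -6, 0]
D(4):
  [0, -∞, -7, -1]
  [4, 0, -3, 3]
  [-19, -∞, 0, -18]
  [-25, -∞, -6, 0]
Answer: W*[4][3] = -6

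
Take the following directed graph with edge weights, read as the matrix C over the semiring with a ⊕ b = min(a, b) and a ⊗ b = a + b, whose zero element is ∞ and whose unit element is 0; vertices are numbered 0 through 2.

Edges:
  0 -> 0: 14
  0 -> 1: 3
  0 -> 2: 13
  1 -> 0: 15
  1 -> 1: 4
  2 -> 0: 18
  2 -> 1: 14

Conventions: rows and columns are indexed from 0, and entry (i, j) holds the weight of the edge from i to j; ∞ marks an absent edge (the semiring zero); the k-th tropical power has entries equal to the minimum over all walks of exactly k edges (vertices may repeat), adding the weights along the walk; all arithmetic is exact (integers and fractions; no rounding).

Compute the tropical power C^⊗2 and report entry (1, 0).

C^⊗2:
  [18, 7, 27]
  [19, 8, 28]
  [29, 18, 31]
Key observation: the optimum is the walk 1->1->0, with weight 4 + 15 = 19.
Optimal value attained by: walk 1->1->0.
Answer: (C^⊗2)[1][0] = 19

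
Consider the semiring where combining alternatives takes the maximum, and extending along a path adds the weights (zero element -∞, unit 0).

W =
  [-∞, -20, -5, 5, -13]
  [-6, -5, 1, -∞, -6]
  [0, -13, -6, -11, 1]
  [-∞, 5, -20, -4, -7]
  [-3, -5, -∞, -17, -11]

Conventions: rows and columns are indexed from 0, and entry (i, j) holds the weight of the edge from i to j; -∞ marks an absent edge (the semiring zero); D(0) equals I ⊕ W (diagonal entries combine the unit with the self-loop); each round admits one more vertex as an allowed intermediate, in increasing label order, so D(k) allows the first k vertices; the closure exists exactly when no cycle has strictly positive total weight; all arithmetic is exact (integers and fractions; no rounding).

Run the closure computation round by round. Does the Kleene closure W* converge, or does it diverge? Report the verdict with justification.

D(0):
  [0, -20, -5, 5, -13]
  [-6, 0, 1, -∞, -6]
  [0, -13, 0, -11, 1]
  [-∞, 5, -20, 0, -7]
  [-3, -5, -∞, -17, 0]
D(1):
  [0, -20, -5, 5, -13]
  [-6, 0, 1, -1, -6]
  [0, -13, 0, 5, 1]
  [-∞, 5, -20, 0, -7]
  [-3, -5, -8, 2, 0]
Detection: at round 2, diagonal entry (3, 3) turns strictly positive.
Key observation: the cycle 3->1->0->3 has total weight 5 + (-6) + 5, which is strictly positive.
Answer: DIVERGES — positive cycle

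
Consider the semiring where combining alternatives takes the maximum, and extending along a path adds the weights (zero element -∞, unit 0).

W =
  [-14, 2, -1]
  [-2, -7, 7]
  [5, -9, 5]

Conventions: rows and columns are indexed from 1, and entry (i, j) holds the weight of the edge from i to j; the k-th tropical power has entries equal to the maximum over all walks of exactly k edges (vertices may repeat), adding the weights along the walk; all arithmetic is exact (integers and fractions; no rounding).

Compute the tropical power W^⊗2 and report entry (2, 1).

W^⊗2:
  [4, -5, 9]
  [12, 0, 12]
  [10, 7, 10]
Key observation: the optimum is the walk 2->3->1, with weight 7 + 5 = 12.
Optimal value attained by: walk 2->3->1.
Answer: (W^⊗2)[2][1] = 12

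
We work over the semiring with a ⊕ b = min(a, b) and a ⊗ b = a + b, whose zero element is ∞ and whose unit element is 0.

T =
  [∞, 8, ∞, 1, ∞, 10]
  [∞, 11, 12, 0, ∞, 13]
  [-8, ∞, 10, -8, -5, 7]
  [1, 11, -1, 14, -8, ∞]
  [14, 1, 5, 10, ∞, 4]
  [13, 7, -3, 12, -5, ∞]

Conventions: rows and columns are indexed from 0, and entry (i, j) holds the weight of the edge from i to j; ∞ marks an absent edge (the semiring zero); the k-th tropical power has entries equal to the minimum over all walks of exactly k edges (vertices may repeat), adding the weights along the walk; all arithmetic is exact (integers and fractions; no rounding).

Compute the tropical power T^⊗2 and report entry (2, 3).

T^⊗2:
  [2, 12, 0, 8, -7, 21]
  [1, 11, -1, 4, -8, 19]
  [-7, -4, -9, -7, -16, -1]
  [-9, -7, -3, -9, -6, -4]
  [-3, 11, 1, -3, -1, 12]
  [-11, -4, 0, -11, -8, -1]
Key observation: the optimum is the walk 2->0->3, with weight (-8) + 1 = -7.
Optimal value attained by: walk 2->0->3.
Answer: (T^⊗2)[2][3] = -7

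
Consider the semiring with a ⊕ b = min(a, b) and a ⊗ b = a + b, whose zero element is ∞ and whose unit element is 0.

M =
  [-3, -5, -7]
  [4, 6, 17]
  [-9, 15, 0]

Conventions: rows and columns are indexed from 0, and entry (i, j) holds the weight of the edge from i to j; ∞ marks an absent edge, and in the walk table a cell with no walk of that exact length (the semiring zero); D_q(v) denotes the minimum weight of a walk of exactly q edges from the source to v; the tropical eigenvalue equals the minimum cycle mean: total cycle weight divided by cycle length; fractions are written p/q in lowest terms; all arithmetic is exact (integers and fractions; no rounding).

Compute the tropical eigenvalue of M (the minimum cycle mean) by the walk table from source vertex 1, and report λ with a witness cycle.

q=0: [∞, 0, ∞]
q=1: [4, 6, 17]
q=2: [1, -1, -3]
q=3: [-12, -4, -6]
Optimal cycle mean attained by: cycle 0->2->0, total (-7) + (-9), length 2.
Answer: λ = -8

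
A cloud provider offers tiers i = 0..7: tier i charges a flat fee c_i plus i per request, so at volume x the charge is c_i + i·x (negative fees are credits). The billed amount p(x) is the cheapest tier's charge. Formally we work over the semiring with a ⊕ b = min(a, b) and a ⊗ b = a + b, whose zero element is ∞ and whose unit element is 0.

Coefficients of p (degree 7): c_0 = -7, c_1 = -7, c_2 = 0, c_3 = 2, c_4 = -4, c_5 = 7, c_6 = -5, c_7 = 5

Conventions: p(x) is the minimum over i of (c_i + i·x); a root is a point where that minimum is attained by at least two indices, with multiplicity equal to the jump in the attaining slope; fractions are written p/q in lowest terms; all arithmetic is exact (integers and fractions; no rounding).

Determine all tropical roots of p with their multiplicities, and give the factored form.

hull edge (i=0, c=-7) to (i=1, c=-7): slope 0, span 1
hull edge (i=1, c=-7) to (i=6, c=-5): slope 2/5, span 5
hull edge (i=6, c=-5) to (i=7, c=5): slope 10, span 1
Factored form: p(x) = 5 ⊗ (x ⊕ (-10)) ⊗ (x ⊕ (-2/5)) ⊗ (x ⊕ (-2/5)) ⊗ (x ⊕ (-2/5)) ⊗ (x ⊕ (-2/5)) ⊗ (x ⊕ (-2/5)) ⊗ (x ⊕ 0)
Answer: roots = -10 (mult 1), -2/5 (mult 5), 0 (mult 1)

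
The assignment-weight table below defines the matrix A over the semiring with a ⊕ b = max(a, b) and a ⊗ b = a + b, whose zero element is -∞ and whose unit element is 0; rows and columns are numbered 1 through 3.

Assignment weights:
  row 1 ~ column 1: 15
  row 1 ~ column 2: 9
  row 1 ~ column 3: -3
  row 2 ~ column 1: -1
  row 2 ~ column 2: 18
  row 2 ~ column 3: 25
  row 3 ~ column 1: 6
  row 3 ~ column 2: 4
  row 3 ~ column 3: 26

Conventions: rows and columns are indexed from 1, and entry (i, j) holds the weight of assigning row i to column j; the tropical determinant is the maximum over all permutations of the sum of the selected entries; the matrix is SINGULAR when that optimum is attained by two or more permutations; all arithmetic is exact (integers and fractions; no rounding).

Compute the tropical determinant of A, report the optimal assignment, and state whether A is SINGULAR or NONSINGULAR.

σ = (1, 2, 3): 15 + 18 + 26 = 59
σ = (1, 3, 2): 15 + 25 + 4 = 44
σ = (2, 1, 3): 9 + (-1) + 26 = 34
σ = (2, 3, 1): 9 + 25 + 6 = 40
σ = (3, 1, 2): (-3) + (-1) + 4 = 0
σ = (3, 2, 1): (-3) + 18 + 6 = 21
Optimal value attained by: σ = (1, 2, 3).
Answer: det⊕(A) = 59; verdict: NONSINGULAR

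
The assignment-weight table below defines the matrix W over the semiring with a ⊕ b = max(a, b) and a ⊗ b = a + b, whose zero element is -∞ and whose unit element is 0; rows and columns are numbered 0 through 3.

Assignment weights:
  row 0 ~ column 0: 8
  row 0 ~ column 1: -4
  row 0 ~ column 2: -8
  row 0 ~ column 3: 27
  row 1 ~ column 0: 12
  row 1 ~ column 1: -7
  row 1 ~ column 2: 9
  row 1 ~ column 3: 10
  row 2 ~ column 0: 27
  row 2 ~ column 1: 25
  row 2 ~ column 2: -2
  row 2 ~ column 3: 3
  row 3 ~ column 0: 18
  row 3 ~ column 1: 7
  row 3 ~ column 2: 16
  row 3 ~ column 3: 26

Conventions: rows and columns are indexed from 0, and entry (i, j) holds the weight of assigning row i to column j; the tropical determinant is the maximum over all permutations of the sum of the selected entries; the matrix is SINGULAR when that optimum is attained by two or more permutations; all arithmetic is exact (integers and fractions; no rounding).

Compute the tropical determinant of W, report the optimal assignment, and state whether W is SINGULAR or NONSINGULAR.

σ = (0, 1, 2, 3): 8 + (-7) + (-2) + 26 = 25
σ = (0, 1, 3, 2): 8 + (-7) + 3 + 16 = 20
σ = (0, 2, 1, 3): 8 + 9 + 25 + 26 = 68
σ = (0, 2, 3, 1): 8 + 9 + 3 + 7 = 27
σ = (0, 3, 1, 2): 8 + 10 + 25 + 16 = 59
σ = (0, 3, 2, 1): 8 + 10 + (-2) + 7 = 23
σ = (1, 0, 2, 3): (-4) + 12 + (-2) + 26 = 32
σ = (1, 0, 3, 2): (-4) + 12 + 3 + 16 = 27
σ = (1, 2, 0, 3): (-4) + 9 + 27 + 26 = 58
σ = (1, 2, 3, 0): (-4) + 9 + 3 + 18 = 26
σ = (1, 3, 0, 2): (-4) + 10 + 27 + 16 = 49
σ = (1, 3, 2, 0): (-4) + 10 + (-2) + 18 = 22
σ = (2, 0, 1, 3): (-8) + 12 + 25 + 26 = 55
σ = (2, 0, 3, 1): (-8) + 12 + 3 + 7 = 14
σ = (2, 1, 0, 3): (-8) + (-7) + 27 + 26 = 38
σ = (2, 1, 3, 0): (-8) + (-7) + 3 + 18 = 6
σ = (2, 3, 0, 1): (-8) + 10 + 27 + 7 = 36
σ = (2, 3, 1, 0): (-8) + 10 + 25 + 18 = 45
σ = (3, 0, 1, 2): 27 + 12 + 25 + 16 = 80
σ = (3, 0, 2, 1): 27 + 12 + (-2) + 7 = 44
σ = (3, 1, 0, 2): 27 + (-7) + 27 + 16 = 63
σ = (3, 1, 2, 0): 27 + (-7) + (-2) + 18 = 36
σ = (3, 2, 0, 1): 27 + 9 + 27 + 7 = 70
σ = (3, 2, 1, 0): 27 + 9 + 25 + 18 = 79
Optimal value attained by: σ = (3, 0, 1, 2).
Answer: det⊕(W) = 80; verdict: NONSINGULAR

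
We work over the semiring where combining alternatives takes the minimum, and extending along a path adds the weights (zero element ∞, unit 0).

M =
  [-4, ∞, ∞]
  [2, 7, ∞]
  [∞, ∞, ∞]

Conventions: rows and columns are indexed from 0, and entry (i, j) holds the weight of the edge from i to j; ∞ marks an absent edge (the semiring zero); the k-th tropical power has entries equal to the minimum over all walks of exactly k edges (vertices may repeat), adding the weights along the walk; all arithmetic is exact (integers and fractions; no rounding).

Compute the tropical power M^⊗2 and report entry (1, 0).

M^⊗2:
  [-8, ∞, ∞]
  [-2, 14, ∞]
  [∞, ∞, ∞]
Key observation: the optimum is the walk 1->0->0, with weight 2 + (-4) = -2.
Optimal value attained by: walk 1->0->0.
Answer: (M^⊗2)[1][0] = -2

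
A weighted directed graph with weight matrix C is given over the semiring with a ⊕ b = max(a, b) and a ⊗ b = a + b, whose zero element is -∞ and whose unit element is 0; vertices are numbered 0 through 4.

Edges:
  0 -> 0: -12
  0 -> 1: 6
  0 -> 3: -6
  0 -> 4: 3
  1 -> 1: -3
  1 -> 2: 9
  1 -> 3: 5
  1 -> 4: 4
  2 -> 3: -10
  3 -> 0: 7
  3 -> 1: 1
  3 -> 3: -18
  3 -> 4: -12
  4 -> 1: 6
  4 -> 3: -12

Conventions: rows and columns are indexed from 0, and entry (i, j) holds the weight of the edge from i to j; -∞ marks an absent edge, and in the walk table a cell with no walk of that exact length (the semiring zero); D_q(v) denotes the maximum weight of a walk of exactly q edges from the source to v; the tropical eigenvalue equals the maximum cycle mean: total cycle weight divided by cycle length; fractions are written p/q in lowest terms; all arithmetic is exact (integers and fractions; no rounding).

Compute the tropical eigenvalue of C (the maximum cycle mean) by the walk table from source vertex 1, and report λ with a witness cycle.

q=0: [-∞, 0, -∞, -∞, -∞]
q=1: [-∞, -3, 9, 5, 4]
q=2: [12, 10, 6, 2, 1]
q=3: [9, 18, 19, 15, 15]
q=4: [22, 21, 27, 23, 22]
q=5: [30, 28, 30, 26, 25]
Optimal cycle mean attained by: cycle 0->1->3->0, total 6 + 5 + 7, length 3.
Answer: λ = 6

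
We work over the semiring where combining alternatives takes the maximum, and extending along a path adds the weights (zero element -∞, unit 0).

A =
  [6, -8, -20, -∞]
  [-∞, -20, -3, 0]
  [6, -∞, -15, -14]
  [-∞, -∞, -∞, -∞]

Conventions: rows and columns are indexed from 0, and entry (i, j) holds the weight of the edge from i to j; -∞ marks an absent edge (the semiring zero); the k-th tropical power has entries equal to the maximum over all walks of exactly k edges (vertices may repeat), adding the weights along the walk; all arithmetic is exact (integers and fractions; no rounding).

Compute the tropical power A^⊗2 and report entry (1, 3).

A^⊗2:
  [12, -2, -11, -8]
  [3, -40, -18, -17]
  [12, -2, -14, -29]
  [-∞, -∞, -∞, -∞]
Key observation: the optimum is the walk 1->2->3, with weight (-3) + (-14) = -17.
Optimal value attained by: walk 1->2->3.
Answer: (A^⊗2)[1][3] = -17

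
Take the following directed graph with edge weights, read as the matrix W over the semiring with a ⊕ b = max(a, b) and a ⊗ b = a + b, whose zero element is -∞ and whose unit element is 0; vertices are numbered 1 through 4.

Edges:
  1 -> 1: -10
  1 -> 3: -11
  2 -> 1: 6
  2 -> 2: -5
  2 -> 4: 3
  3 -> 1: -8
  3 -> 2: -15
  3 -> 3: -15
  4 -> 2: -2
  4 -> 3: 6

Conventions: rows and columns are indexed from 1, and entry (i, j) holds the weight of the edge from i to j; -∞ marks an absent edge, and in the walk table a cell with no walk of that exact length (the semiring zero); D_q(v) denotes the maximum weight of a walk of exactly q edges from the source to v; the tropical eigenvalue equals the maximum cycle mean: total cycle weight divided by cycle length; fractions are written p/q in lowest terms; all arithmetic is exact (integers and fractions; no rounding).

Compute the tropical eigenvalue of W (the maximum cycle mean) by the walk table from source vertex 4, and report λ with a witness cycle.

q=0: [-∞, -∞, -∞, 0]
q=1: [-∞, -2, 6, -∞]
q=2: [4, -7, -9, 1]
q=3: [-1, -1, 7, -4]
q=4: [5, -6, 2, 2]
Optimal cycle mean attained by: cycle 2->4->2, total 3 + (-2), length 2.
Answer: λ = 1/2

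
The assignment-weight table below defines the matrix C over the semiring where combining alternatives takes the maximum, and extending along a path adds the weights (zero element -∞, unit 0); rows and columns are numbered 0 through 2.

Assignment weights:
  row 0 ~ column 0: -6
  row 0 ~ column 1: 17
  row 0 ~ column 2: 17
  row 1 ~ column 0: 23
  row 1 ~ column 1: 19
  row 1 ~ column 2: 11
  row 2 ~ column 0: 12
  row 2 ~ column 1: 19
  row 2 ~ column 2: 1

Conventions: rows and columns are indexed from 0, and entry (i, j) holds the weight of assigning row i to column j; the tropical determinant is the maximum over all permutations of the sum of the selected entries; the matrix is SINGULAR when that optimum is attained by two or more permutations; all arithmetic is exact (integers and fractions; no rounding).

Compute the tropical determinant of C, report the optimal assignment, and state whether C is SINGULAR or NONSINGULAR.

σ = (0, 1, 2): (-6) + 19 + 1 = 14
σ = (0, 2, 1): (-6) + 11 + 19 = 24
σ = (1, 0, 2): 17 + 23 + 1 = 41
σ = (1, 2, 0): 17 + 11 + 12 = 40
σ = (2, 0, 1): 17 + 23 + 19 = 59
σ = (2, 1, 0): 17 + 19 + 12 = 48
Optimal value attained by: σ = (2, 0, 1).
Answer: det⊕(C) = 59; verdict: NONSINGULAR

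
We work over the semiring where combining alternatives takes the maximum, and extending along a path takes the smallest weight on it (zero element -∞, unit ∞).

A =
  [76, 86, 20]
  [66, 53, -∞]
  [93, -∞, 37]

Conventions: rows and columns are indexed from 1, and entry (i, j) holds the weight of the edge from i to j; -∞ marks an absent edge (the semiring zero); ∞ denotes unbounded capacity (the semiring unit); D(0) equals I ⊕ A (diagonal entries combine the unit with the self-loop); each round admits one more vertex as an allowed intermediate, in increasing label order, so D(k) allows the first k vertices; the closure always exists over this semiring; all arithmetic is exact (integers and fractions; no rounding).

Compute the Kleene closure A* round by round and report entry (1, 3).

D(0):
  [∞, 86, 20]
  [66, ∞, -∞]
  [93, -∞, ∞]
D(1):
  [∞, 86, 20]
  [66, ∞, 20]
  [93, 86, ∞]
D(2):
  [∞, 86, 20]
  [66, ∞, 20]
  [93, 86, ∞]
D(3):
  [∞, 86, 20]
  [66, ∞, 20]
  [93, 86, ∞]
Answer: A*[1][3] = 20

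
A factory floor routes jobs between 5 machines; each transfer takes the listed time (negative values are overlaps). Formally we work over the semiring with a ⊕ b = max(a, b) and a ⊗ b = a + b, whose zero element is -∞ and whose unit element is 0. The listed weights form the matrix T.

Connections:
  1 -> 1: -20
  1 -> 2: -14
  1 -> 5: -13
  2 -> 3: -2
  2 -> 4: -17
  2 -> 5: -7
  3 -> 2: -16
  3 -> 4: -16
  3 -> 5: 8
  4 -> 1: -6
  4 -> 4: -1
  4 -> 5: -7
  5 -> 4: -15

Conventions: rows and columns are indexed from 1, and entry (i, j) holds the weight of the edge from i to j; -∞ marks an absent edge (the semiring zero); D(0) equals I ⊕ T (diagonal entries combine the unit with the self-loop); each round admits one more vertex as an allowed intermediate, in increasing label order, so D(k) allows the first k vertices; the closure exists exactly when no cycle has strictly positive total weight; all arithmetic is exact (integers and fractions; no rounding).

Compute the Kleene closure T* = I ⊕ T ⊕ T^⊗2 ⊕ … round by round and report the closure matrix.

D(0):
  [0, -14, -∞, -∞, -13]
  [-∞, 0, -2, -17, -7]
  [-∞, -16, 0, -16, 8]
  [-6, -∞, -∞, 0, -7]
  [-∞, -∞, -∞, -15, 0]
D(1):
  [0, -14, -∞, -∞, -13]
  [-∞, 0, -2, -17, -7]
  [-∞, -16, 0, -16, 8]
  [-6, -20, -∞, 0, -7]
  [-∞, -∞, -∞, -15, 0]
D(2):
  [0, -14, -16, -31, -13]
  [-∞, 0, -2, -17, -7]
  [-∞, -16, 0, -16, 8]
  [-6, -20, -22, 0, -7]
  [-∞, -∞, -∞, -15, 0]
D(3):
  [0, -14, -16, -31, -8]
  [-∞, 0, -2, -17, 6]
  [-∞, -16, 0, -16, 8]
  [-6, -20, -22, 0, -7]
  [-∞, -∞, -∞, -15, 0]
D(4):
  [0, -14, -16, -31, -8]
  [-23, 0, -2, -17, 6]
  [-22, -16, 0, -16, 8]
  [-6, -20, -22, 0, -7]
  [-21, -35, -37, -15, 0]
D(5):
  [0, -14, -16, -23, -8]
  [-15, 0, -2, -9, 6]
  [-13, -16, 0, -7, 8]
  [-6, -20, -22, 0, -7]
  [-21, -35, -37, -15, 0]
Answer: T* = [[0, -14, -16, -23, -8], [-15, 0, -2, -9, 6], [-13, -16, 0, -7, 8], [-6, -20, -22, 0, -7], [-21, -35, -37, -15, 0]]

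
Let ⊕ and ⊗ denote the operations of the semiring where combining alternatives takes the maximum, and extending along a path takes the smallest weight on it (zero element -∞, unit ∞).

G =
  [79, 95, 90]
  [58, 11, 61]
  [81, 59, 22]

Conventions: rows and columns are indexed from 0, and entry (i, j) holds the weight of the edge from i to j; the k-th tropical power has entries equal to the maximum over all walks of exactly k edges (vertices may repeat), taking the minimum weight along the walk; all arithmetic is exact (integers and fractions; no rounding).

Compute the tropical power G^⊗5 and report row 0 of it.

G^⊗2:
  [81, 79, 79]
  [61, 59, 58]
  [79, 81, 81]
G^⊗3:
  [79, 81, 81]
  [61, 61, 61]
  [81, 79, 79]
G^⊗4:
  [81, 79, 79]
  [61, 61, 61]
  [79, 81, 81]
G^⊗5:
  [79, 81, 81]
  [61, 61, 61]
  [81, 79, 79]
Answer: row 0 of G^⊗5 = [79, 81, 81]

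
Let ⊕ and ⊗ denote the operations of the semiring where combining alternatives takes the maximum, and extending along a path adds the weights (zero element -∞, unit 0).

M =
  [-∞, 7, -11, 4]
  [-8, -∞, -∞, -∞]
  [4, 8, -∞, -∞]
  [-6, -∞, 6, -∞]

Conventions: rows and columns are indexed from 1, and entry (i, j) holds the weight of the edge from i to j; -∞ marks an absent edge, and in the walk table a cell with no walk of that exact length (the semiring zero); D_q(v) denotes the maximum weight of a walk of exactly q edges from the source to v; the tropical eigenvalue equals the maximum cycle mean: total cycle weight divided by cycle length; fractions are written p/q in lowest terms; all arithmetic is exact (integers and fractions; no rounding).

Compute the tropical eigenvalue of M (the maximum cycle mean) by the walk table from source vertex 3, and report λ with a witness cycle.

q=0: [-∞, -∞, 0, -∞]
q=1: [4, 8, -∞, -∞]
q=2: [0, 11, -7, 8]
q=3: [3, 7, 14, 4]
q=4: [18, 22, 10, 7]
Optimal cycle mean attained by: cycle 1->4->3->1, total 4 + 6 + 4, length 3.
Answer: λ = 14/3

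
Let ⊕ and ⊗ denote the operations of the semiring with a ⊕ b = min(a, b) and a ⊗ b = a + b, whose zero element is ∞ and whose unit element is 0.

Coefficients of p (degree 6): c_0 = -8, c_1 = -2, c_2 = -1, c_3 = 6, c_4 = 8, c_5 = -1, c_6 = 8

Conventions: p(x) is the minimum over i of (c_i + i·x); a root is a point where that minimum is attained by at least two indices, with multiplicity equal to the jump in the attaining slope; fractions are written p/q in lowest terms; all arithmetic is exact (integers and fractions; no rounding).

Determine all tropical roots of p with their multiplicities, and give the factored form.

hull edge (i=0, c=-8) to (i=5, c=-1): slope 7/5, span 5
hull edge (i=5, c=-1) to (i=6, c=8): slope 9, span 1
Factored form: p(x) = 8 ⊗ (x ⊕ (-9)) ⊗ (x ⊕ (-7/5)) ⊗ (x ⊕ (-7/5)) ⊗ (x ⊕ (-7/5)) ⊗ (x ⊕ (-7/5)) ⊗ (x ⊕ (-7/5))
Answer: roots = -9 (mult 1), -7/5 (mult 5)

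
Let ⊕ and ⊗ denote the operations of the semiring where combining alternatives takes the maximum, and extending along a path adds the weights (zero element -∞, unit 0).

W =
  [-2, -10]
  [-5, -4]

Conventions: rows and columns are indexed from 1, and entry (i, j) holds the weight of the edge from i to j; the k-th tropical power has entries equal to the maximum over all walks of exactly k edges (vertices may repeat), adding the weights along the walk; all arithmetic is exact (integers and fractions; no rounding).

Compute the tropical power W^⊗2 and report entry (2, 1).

W^⊗2:
  [-4, -12]
  [-7, -8]
Key observation: the optimum is the walk 2->1->1, with weight (-5) + (-2) = -7.
Optimal value attained by: walk 2->1->1.
Answer: (W^⊗2)[2][1] = -7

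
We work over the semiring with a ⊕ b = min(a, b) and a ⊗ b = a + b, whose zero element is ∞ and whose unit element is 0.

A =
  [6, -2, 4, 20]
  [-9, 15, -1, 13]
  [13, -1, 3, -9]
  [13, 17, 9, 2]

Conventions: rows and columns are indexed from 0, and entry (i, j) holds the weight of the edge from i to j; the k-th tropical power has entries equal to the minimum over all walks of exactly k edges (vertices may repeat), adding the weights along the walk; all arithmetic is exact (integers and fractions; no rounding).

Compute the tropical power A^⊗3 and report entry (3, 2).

A^⊗2:
  [-11, 3, -3, -5]
  [-3, -11, -5, -10]
  [-10, 2, -2, -7]
  [8, 8, 11, 0]
A^⊗3:
  [-6, -13, -7, -12]
  [-20, -6, -12, -14]
  [-7, -12, -6, -11]
  [-1, 6, 7, 2]
Key observation: the optimum is the walk 3->2->1->2, with weight 9 + (-1) + (-1) = 7.
Optimal value attained by: walk 3->2->1->2.
Answer: (A^⊗3)[3][2] = 7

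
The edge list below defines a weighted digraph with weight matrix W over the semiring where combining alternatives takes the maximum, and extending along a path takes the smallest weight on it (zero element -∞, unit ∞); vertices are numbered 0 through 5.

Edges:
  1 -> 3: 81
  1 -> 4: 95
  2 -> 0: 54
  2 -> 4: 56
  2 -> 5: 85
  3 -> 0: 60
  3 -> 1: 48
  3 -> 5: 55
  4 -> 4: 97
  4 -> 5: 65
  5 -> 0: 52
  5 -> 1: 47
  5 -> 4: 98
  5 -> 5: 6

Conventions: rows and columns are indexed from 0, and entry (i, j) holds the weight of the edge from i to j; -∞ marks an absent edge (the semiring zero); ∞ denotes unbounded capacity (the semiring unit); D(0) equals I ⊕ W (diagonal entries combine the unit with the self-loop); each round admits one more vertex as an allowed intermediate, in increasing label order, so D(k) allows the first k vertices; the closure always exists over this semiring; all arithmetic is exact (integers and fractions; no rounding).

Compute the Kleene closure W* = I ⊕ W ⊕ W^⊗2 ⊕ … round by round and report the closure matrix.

D(0):
  [∞, -∞, -∞, -∞, -∞, -∞]
  [-∞, ∞, -∞, 81, 95, -∞]
  [54, -∞, ∞, -∞, 56, 85]
  [60, 48, -∞, ∞, -∞, 55]
  [-∞, -∞, -∞, -∞, ∞, 65]
  [52, 47, -∞, -∞, 98, ∞]
D(1):
  [∞, -∞, -∞, -∞, -∞, -∞]
  [-∞, ∞, -∞, 81, 95, -∞]
  [54, -∞, ∞, -∞, 56, 85]
  [60, 48, -∞, ∞, -∞, 55]
  [-∞, -∞, -∞, -∞, ∞, 65]
  [52, 47, -∞, -∞, 98, ∞]
D(2):
  [∞, -∞, -∞, -∞, -∞, -∞]
  [-∞, ∞, -∞, 81, 95, -∞]
  [54, -∞, ∞, -∞, 56, 85]
  [60, 48, -∞, ∞, 48, 55]
  [-∞, -∞, -∞, -∞, ∞, 65]
  [52, 47, -∞, 47, 98, ∞]
D(3):
  [∞, -∞, -∞, -∞, -∞, -∞]
  [-∞, ∞, -∞, 81, 95, -∞]
  [54, -∞, ∞, -∞, 56, 85]
  [60, 48, -∞, ∞, 48, 55]
  [-∞, -∞, -∞, -∞, ∞, 65]
  [52, 47, -∞, 47, 98, ∞]
D(4):
  [∞, -∞, -∞, -∞, -∞, -∞]
  [60, ∞, -∞, 81, 95, 55]
  [54, -∞, ∞, -∞, 56, 85]
  [60, 48, -∞, ∞, 48, 55]
  [-∞, -∞, -∞, -∞, ∞, 65]
  [52, 47, -∞, 47, 98, ∞]
D(5):
  [∞, -∞, -∞, -∞, -∞, -∞]
  [60, ∞, -∞, 81, 95, 65]
  [54, -∞, ∞, -∞, 56, 85]
  [60, 48, -∞, ∞, 48, 55]
  [-∞, -∞, -∞, -∞, ∞, 65]
  [52, 47, -∞, 47, 98, ∞]
D(6):
  [∞, -∞, -∞, -∞, -∞, -∞]
  [60, ∞, -∞, 81, 95, 65]
  [54, 47, ∞, 47, 85, 85]
  [60, 48, -∞, ∞, 55, 55]
  [52, 47, -∞, 47, ∞, 65]
  [52, 47, -∞, 47, 98, ∞]
Answer: W* = [[∞, -∞, -∞, -∞, -∞, -∞], [60, ∞, -∞, 81, 95, 65], [54, 47, ∞, 47, 85, 85], [60, 48, -∞, ∞, 55, 55], [52, 47, -∞, 47, ∞, 65], [52, 47, -∞, 47, 98, ∞]]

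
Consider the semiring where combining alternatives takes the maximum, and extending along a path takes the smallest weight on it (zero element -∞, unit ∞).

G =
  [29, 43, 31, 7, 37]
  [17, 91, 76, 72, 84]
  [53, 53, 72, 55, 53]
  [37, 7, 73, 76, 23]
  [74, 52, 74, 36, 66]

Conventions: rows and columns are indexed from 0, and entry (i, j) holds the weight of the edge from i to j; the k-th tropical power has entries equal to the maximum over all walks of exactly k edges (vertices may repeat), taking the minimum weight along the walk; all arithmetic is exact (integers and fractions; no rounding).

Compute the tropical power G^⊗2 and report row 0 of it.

G^⊗2:
  [37, 43, 43, 43, 43]
  [74, 91, 76, 72, 84]
  [53, 53, 72, 55, 53]
  [53, 53, 73, 76, 53]
  [66, 53, 72, 55, 66]
Answer: row 0 of G^⊗2 = [37, 43, 43, 43, 43]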